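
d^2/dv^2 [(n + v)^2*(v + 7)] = 4*n + 6*v + 14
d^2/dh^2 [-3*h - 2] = 0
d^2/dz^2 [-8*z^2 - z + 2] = -16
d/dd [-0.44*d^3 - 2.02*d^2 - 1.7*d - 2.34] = -1.32*d^2 - 4.04*d - 1.7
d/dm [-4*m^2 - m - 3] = -8*m - 1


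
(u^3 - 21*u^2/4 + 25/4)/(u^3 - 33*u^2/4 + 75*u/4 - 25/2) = (u + 1)/(u - 2)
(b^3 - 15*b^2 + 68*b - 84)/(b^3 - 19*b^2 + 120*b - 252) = (b - 2)/(b - 6)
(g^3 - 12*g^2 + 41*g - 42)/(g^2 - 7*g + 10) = (g^2 - 10*g + 21)/(g - 5)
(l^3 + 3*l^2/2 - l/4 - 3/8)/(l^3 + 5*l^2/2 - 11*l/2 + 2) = (l^2 + 2*l + 3/4)/(l^2 + 3*l - 4)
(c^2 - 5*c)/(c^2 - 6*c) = (c - 5)/(c - 6)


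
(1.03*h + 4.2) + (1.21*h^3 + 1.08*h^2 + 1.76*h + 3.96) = 1.21*h^3 + 1.08*h^2 + 2.79*h + 8.16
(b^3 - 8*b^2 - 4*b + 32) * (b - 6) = b^4 - 14*b^3 + 44*b^2 + 56*b - 192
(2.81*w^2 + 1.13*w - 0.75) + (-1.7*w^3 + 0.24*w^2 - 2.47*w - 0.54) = -1.7*w^3 + 3.05*w^2 - 1.34*w - 1.29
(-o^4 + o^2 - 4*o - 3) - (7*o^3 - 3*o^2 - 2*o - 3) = -o^4 - 7*o^3 + 4*o^2 - 2*o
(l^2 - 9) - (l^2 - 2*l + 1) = 2*l - 10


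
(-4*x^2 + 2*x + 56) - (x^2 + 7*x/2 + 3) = -5*x^2 - 3*x/2 + 53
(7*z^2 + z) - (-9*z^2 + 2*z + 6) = 16*z^2 - z - 6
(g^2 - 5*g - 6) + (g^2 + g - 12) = 2*g^2 - 4*g - 18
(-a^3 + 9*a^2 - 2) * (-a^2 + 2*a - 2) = a^5 - 11*a^4 + 20*a^3 - 16*a^2 - 4*a + 4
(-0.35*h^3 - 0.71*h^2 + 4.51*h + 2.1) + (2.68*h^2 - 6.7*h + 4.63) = -0.35*h^3 + 1.97*h^2 - 2.19*h + 6.73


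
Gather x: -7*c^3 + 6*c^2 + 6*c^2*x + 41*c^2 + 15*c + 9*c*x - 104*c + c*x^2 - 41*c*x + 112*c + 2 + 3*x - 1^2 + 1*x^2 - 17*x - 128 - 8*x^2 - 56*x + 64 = -7*c^3 + 47*c^2 + 23*c + x^2*(c - 7) + x*(6*c^2 - 32*c - 70) - 63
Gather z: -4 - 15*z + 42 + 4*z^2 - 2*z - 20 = 4*z^2 - 17*z + 18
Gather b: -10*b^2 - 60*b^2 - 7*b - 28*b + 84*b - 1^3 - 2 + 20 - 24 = -70*b^2 + 49*b - 7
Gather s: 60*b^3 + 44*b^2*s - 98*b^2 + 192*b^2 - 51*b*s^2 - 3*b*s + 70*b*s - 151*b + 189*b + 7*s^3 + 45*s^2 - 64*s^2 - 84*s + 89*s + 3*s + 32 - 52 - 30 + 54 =60*b^3 + 94*b^2 + 38*b + 7*s^3 + s^2*(-51*b - 19) + s*(44*b^2 + 67*b + 8) + 4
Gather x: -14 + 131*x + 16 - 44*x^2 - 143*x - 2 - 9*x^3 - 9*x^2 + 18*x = -9*x^3 - 53*x^2 + 6*x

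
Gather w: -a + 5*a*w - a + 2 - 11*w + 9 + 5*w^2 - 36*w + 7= -2*a + 5*w^2 + w*(5*a - 47) + 18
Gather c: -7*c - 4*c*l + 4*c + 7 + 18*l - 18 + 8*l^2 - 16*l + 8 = c*(-4*l - 3) + 8*l^2 + 2*l - 3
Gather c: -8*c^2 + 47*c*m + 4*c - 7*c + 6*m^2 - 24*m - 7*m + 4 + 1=-8*c^2 + c*(47*m - 3) + 6*m^2 - 31*m + 5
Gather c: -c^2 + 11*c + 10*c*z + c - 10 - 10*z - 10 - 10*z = -c^2 + c*(10*z + 12) - 20*z - 20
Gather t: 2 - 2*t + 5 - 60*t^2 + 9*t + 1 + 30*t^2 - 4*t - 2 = -30*t^2 + 3*t + 6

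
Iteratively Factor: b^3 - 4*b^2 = (b - 4)*(b^2) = b*(b - 4)*(b)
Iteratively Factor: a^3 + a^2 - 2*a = (a - 1)*(a^2 + 2*a) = (a - 1)*(a + 2)*(a)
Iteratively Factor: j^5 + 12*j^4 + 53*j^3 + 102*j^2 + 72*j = (j)*(j^4 + 12*j^3 + 53*j^2 + 102*j + 72) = j*(j + 2)*(j^3 + 10*j^2 + 33*j + 36) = j*(j + 2)*(j + 4)*(j^2 + 6*j + 9) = j*(j + 2)*(j + 3)*(j + 4)*(j + 3)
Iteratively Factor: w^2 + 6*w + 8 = (w + 2)*(w + 4)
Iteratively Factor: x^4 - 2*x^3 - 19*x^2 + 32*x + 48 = (x + 4)*(x^3 - 6*x^2 + 5*x + 12) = (x - 3)*(x + 4)*(x^2 - 3*x - 4) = (x - 3)*(x + 1)*(x + 4)*(x - 4)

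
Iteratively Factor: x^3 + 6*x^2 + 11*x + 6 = (x + 1)*(x^2 + 5*x + 6) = (x + 1)*(x + 3)*(x + 2)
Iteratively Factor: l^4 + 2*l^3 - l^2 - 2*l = (l + 2)*(l^3 - l) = (l - 1)*(l + 2)*(l^2 + l) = (l - 1)*(l + 1)*(l + 2)*(l)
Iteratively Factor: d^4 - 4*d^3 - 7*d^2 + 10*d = (d - 5)*(d^3 + d^2 - 2*d) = (d - 5)*(d + 2)*(d^2 - d) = (d - 5)*(d - 1)*(d + 2)*(d)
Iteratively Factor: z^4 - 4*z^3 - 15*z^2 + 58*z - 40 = (z - 2)*(z^3 - 2*z^2 - 19*z + 20) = (z - 2)*(z - 1)*(z^2 - z - 20) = (z - 5)*(z - 2)*(z - 1)*(z + 4)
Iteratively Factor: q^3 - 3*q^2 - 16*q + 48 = (q - 4)*(q^2 + q - 12) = (q - 4)*(q - 3)*(q + 4)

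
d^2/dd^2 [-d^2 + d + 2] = -2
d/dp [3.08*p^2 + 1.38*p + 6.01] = 6.16*p + 1.38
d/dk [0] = 0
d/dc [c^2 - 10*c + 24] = 2*c - 10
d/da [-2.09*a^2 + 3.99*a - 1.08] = 3.99 - 4.18*a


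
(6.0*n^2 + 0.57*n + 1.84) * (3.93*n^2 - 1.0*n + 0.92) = 23.58*n^4 - 3.7599*n^3 + 12.1812*n^2 - 1.3156*n + 1.6928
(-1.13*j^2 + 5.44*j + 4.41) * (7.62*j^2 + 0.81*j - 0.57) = -8.6106*j^4 + 40.5375*j^3 + 38.6547*j^2 + 0.4713*j - 2.5137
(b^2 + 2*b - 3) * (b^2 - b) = b^4 + b^3 - 5*b^2 + 3*b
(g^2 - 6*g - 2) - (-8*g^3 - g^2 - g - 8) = 8*g^3 + 2*g^2 - 5*g + 6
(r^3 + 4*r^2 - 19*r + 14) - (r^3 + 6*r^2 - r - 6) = -2*r^2 - 18*r + 20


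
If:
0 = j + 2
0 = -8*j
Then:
No Solution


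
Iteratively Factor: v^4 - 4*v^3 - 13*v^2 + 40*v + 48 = (v + 1)*(v^3 - 5*v^2 - 8*v + 48) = (v - 4)*(v + 1)*(v^2 - v - 12) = (v - 4)^2*(v + 1)*(v + 3)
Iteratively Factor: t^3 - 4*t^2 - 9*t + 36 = (t + 3)*(t^2 - 7*t + 12) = (t - 4)*(t + 3)*(t - 3)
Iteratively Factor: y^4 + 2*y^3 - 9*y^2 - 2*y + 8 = (y - 2)*(y^3 + 4*y^2 - y - 4) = (y - 2)*(y - 1)*(y^2 + 5*y + 4) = (y - 2)*(y - 1)*(y + 4)*(y + 1)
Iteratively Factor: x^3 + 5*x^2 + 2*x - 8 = (x - 1)*(x^2 + 6*x + 8) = (x - 1)*(x + 4)*(x + 2)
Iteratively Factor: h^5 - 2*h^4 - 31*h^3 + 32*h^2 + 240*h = (h - 5)*(h^4 + 3*h^3 - 16*h^2 - 48*h) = h*(h - 5)*(h^3 + 3*h^2 - 16*h - 48) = h*(h - 5)*(h + 4)*(h^2 - h - 12) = h*(h - 5)*(h + 3)*(h + 4)*(h - 4)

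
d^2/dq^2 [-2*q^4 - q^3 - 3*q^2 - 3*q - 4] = -24*q^2 - 6*q - 6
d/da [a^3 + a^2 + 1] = a*(3*a + 2)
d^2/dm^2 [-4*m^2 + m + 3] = -8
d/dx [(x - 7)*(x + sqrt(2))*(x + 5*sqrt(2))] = 3*x^2 - 14*x + 12*sqrt(2)*x - 42*sqrt(2) + 10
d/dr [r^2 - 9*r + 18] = 2*r - 9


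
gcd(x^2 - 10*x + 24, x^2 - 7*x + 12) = x - 4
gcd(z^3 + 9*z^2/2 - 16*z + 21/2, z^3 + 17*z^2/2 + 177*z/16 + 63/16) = z + 7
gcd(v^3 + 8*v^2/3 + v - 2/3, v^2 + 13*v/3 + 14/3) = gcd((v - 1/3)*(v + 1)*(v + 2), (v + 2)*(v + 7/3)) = v + 2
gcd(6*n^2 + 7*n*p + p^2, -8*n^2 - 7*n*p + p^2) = n + p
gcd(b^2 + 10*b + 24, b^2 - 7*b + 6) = 1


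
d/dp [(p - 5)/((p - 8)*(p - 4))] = (-p^2 + 10*p - 28)/(p^4 - 24*p^3 + 208*p^2 - 768*p + 1024)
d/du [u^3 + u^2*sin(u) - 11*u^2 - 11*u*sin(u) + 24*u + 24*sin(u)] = u^2*cos(u) + 3*u^2 + 2*u*sin(u) - 11*u*cos(u) - 22*u - 11*sin(u) + 24*cos(u) + 24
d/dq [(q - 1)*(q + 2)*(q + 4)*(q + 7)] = 4*q^3 + 36*q^2 + 74*q + 6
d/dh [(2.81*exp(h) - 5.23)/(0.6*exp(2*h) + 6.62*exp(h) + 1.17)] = (-1.686*exp(2*h) + 6.276*exp(h) + 37.9103)*exp(h)/(0.36*exp(4*h) + 7.944*exp(3*h) + 45.2284*exp(2*h) + 15.4908*exp(h) + 1.3689)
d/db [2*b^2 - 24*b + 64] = 4*b - 24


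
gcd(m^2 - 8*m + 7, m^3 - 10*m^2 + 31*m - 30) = 1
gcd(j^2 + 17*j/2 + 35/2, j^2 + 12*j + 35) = j + 5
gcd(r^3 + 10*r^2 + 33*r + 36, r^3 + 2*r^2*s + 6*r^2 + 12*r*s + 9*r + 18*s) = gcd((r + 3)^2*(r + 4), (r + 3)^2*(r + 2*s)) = r^2 + 6*r + 9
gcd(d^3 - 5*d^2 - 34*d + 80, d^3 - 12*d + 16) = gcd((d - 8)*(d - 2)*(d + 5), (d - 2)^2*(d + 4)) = d - 2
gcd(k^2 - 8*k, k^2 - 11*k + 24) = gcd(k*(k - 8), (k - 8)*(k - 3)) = k - 8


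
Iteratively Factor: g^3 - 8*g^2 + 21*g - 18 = (g - 3)*(g^2 - 5*g + 6) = (g - 3)^2*(g - 2)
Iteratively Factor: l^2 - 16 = (l + 4)*(l - 4)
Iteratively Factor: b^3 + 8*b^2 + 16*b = (b + 4)*(b^2 + 4*b) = (b + 4)^2*(b)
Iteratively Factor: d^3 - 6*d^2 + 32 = (d + 2)*(d^2 - 8*d + 16) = (d - 4)*(d + 2)*(d - 4)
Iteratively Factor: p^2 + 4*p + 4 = (p + 2)*(p + 2)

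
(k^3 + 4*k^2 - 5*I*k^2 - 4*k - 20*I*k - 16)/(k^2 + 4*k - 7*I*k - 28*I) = (k^2 - 5*I*k - 4)/(k - 7*I)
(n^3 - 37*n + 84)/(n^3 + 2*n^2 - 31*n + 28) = (n - 3)/(n - 1)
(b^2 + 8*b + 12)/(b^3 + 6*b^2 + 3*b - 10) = (b + 6)/(b^2 + 4*b - 5)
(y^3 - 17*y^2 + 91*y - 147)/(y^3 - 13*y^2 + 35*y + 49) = (y - 3)/(y + 1)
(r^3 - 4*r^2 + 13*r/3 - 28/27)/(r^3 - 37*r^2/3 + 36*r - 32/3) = (9*r^2 - 33*r + 28)/(9*(r^2 - 12*r + 32))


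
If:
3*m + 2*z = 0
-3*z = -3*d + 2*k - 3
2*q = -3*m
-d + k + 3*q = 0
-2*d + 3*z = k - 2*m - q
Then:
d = -51/44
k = 15/22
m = 9/22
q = -27/44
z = -27/44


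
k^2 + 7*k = k*(k + 7)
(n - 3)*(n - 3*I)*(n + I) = n^3 - 3*n^2 - 2*I*n^2 + 3*n + 6*I*n - 9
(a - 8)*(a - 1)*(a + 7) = a^3 - 2*a^2 - 55*a + 56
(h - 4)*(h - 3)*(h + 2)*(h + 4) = h^4 - h^3 - 22*h^2 + 16*h + 96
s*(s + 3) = s^2 + 3*s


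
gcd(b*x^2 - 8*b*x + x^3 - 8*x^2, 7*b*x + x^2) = x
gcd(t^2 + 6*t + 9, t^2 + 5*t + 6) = t + 3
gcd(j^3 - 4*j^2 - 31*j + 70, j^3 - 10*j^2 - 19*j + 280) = j^2 - 2*j - 35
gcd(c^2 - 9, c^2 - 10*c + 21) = c - 3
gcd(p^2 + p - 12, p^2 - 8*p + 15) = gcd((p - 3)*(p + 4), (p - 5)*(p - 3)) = p - 3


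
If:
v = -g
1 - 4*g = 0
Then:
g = 1/4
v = -1/4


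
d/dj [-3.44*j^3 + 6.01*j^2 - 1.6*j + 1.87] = -10.32*j^2 + 12.02*j - 1.6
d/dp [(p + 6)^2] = 2*p + 12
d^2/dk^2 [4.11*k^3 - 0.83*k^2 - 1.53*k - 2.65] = 24.66*k - 1.66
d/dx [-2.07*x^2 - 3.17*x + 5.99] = -4.14*x - 3.17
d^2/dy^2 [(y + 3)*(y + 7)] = 2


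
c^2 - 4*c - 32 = (c - 8)*(c + 4)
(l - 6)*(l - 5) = l^2 - 11*l + 30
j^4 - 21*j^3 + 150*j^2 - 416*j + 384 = (j - 8)^2*(j - 3)*(j - 2)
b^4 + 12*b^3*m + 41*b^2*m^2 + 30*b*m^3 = b*(b + m)*(b + 5*m)*(b + 6*m)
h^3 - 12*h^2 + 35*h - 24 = (h - 8)*(h - 3)*(h - 1)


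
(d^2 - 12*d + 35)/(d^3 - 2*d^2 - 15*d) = (d - 7)/(d*(d + 3))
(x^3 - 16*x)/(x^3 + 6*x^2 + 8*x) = (x - 4)/(x + 2)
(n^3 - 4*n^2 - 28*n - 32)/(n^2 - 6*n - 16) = n + 2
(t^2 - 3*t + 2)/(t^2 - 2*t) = (t - 1)/t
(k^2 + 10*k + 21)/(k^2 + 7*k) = (k + 3)/k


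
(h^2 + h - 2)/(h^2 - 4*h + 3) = (h + 2)/(h - 3)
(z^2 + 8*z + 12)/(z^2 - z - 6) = (z + 6)/(z - 3)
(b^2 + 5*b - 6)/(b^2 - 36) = (b - 1)/(b - 6)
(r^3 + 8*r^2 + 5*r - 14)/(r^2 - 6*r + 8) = (r^3 + 8*r^2 + 5*r - 14)/(r^2 - 6*r + 8)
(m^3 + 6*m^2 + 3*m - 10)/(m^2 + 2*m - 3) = (m^2 + 7*m + 10)/(m + 3)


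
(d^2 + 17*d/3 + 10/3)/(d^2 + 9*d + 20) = (d + 2/3)/(d + 4)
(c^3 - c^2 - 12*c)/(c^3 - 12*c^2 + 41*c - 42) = c*(c^2 - c - 12)/(c^3 - 12*c^2 + 41*c - 42)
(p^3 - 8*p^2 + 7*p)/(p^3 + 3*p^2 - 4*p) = (p - 7)/(p + 4)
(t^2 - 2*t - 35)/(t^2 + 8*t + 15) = (t - 7)/(t + 3)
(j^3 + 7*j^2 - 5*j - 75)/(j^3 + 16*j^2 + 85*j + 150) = (j - 3)/(j + 6)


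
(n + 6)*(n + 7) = n^2 + 13*n + 42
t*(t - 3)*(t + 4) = t^3 + t^2 - 12*t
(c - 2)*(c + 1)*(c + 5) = c^3 + 4*c^2 - 7*c - 10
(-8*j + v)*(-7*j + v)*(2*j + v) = 112*j^3 + 26*j^2*v - 13*j*v^2 + v^3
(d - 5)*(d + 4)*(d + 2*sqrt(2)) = d^3 - d^2 + 2*sqrt(2)*d^2 - 20*d - 2*sqrt(2)*d - 40*sqrt(2)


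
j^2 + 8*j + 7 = (j + 1)*(j + 7)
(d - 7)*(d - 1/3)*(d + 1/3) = d^3 - 7*d^2 - d/9 + 7/9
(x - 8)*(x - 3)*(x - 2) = x^3 - 13*x^2 + 46*x - 48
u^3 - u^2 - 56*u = u*(u - 8)*(u + 7)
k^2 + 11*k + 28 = (k + 4)*(k + 7)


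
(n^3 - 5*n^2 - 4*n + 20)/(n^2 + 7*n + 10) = (n^2 - 7*n + 10)/(n + 5)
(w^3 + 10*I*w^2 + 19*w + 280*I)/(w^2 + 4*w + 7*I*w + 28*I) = (w^2 + 3*I*w + 40)/(w + 4)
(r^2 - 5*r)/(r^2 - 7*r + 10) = r/(r - 2)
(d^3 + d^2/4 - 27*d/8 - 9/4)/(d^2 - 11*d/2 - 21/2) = (4*d^2 - 5*d - 6)/(4*(d - 7))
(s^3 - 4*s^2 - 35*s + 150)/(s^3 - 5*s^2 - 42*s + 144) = (s^2 - 10*s + 25)/(s^2 - 11*s + 24)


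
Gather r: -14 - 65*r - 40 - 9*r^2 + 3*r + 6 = -9*r^2 - 62*r - 48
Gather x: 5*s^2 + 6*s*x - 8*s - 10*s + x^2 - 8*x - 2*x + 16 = 5*s^2 - 18*s + x^2 + x*(6*s - 10) + 16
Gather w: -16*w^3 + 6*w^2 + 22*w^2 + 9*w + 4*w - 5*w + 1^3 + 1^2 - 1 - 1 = -16*w^3 + 28*w^2 + 8*w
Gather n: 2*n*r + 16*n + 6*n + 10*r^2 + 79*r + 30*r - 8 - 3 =n*(2*r + 22) + 10*r^2 + 109*r - 11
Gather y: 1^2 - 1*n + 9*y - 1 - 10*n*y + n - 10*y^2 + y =-10*y^2 + y*(10 - 10*n)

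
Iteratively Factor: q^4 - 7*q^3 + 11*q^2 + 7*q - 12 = (q - 3)*(q^3 - 4*q^2 - q + 4) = (q - 4)*(q - 3)*(q^2 - 1) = (q - 4)*(q - 3)*(q - 1)*(q + 1)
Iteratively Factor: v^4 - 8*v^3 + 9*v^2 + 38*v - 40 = (v - 4)*(v^3 - 4*v^2 - 7*v + 10) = (v - 4)*(v - 1)*(v^2 - 3*v - 10) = (v - 4)*(v - 1)*(v + 2)*(v - 5)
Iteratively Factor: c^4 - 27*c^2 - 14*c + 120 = (c - 5)*(c^3 + 5*c^2 - 2*c - 24) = (c - 5)*(c - 2)*(c^2 + 7*c + 12) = (c - 5)*(c - 2)*(c + 3)*(c + 4)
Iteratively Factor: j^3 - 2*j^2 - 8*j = (j + 2)*(j^2 - 4*j) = (j - 4)*(j + 2)*(j)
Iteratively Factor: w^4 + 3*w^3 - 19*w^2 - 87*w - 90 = (w + 3)*(w^3 - 19*w - 30) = (w + 2)*(w + 3)*(w^2 - 2*w - 15) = (w - 5)*(w + 2)*(w + 3)*(w + 3)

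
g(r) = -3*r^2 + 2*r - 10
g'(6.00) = -34.00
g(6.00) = -106.00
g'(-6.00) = 38.00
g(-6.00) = -130.00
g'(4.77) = -26.62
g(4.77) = -68.72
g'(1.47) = -6.82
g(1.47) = -13.54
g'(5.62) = -31.72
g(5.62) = -93.51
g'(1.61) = -7.66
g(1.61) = -14.56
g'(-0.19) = 3.14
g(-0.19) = -10.49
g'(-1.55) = 11.30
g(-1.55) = -20.31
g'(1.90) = -9.40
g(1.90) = -17.03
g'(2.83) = -14.98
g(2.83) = -28.37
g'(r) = 2 - 6*r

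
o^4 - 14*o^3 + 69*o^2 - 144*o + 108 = (o - 6)*(o - 3)^2*(o - 2)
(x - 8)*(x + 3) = x^2 - 5*x - 24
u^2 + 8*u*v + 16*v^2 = (u + 4*v)^2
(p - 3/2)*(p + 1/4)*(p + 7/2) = p^3 + 9*p^2/4 - 19*p/4 - 21/16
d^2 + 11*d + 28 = (d + 4)*(d + 7)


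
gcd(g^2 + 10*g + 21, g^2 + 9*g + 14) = g + 7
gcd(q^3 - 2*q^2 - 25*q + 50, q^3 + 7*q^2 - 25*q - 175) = q^2 - 25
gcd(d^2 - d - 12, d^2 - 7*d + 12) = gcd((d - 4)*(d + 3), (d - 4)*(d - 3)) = d - 4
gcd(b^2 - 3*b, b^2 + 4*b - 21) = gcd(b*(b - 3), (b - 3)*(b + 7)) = b - 3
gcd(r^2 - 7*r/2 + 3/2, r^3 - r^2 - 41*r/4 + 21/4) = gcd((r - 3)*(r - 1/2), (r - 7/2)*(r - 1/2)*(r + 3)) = r - 1/2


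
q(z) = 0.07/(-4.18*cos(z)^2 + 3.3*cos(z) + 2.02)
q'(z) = 0.07*(-8.36*sin(z)*cos(z) + 3.3*sin(z))/(-4.18*cos(z)^2 + 3.3*cos(z) + 2.02)^2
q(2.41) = -0.03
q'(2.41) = 0.06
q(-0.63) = 0.04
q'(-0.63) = 0.04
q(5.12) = 0.03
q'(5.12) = 0.00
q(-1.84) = 0.08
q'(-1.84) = -0.52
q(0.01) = 0.06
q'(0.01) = -0.00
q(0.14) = 0.06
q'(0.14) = -0.03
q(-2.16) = -0.06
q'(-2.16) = -0.38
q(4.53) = 0.05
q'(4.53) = -0.20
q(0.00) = 0.06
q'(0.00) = 0.00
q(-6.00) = 0.05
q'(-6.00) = -0.05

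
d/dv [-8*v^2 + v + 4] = 1 - 16*v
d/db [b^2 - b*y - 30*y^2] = 2*b - y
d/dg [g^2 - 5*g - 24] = 2*g - 5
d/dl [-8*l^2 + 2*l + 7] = 2 - 16*l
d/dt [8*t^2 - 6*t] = 16*t - 6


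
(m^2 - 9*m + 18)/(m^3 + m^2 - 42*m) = (m - 3)/(m*(m + 7))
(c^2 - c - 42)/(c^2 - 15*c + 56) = (c + 6)/(c - 8)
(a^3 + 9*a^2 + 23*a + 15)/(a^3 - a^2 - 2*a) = (a^2 + 8*a + 15)/(a*(a - 2))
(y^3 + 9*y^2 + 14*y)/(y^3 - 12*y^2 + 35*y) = (y^2 + 9*y + 14)/(y^2 - 12*y + 35)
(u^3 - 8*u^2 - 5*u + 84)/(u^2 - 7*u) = u - 1 - 12/u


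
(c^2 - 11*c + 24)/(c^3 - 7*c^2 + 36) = (c - 8)/(c^2 - 4*c - 12)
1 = 1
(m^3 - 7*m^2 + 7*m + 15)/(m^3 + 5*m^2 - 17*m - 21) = (m - 5)/(m + 7)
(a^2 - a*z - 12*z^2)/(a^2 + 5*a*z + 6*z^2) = (a - 4*z)/(a + 2*z)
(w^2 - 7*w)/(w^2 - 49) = w/(w + 7)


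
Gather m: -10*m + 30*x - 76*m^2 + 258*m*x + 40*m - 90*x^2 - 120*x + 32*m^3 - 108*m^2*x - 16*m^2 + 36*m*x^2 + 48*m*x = 32*m^3 + m^2*(-108*x - 92) + m*(36*x^2 + 306*x + 30) - 90*x^2 - 90*x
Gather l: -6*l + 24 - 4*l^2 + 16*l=-4*l^2 + 10*l + 24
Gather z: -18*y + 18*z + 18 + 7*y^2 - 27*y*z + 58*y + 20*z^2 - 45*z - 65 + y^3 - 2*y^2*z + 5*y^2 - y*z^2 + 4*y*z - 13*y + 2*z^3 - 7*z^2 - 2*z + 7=y^3 + 12*y^2 + 27*y + 2*z^3 + z^2*(13 - y) + z*(-2*y^2 - 23*y - 29) - 40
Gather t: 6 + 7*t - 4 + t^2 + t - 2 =t^2 + 8*t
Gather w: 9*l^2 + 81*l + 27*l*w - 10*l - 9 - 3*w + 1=9*l^2 + 71*l + w*(27*l - 3) - 8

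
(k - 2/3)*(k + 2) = k^2 + 4*k/3 - 4/3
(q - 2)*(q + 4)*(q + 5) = q^3 + 7*q^2 + 2*q - 40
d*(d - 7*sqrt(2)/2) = d^2 - 7*sqrt(2)*d/2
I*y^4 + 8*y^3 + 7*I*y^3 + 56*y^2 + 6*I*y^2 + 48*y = y*(y + 6)*(y - 8*I)*(I*y + I)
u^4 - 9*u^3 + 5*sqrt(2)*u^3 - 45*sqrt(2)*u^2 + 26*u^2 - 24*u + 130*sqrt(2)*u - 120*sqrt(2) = (u - 4)*(u - 3)*(u - 2)*(u + 5*sqrt(2))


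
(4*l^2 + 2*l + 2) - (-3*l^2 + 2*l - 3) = 7*l^2 + 5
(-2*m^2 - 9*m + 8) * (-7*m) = 14*m^3 + 63*m^2 - 56*m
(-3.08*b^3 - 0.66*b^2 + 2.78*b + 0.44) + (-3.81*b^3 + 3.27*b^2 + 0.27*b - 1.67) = -6.89*b^3 + 2.61*b^2 + 3.05*b - 1.23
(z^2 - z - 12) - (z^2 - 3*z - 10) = 2*z - 2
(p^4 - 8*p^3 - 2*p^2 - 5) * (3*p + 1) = 3*p^5 - 23*p^4 - 14*p^3 - 2*p^2 - 15*p - 5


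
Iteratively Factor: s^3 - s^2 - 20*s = (s - 5)*(s^2 + 4*s) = s*(s - 5)*(s + 4)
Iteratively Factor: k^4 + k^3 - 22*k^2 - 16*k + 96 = (k - 4)*(k^3 + 5*k^2 - 2*k - 24) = (k - 4)*(k - 2)*(k^2 + 7*k + 12) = (k - 4)*(k - 2)*(k + 3)*(k + 4)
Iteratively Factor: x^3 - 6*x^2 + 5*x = (x)*(x^2 - 6*x + 5) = x*(x - 5)*(x - 1)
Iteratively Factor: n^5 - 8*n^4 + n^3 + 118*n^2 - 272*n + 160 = (n - 5)*(n^4 - 3*n^3 - 14*n^2 + 48*n - 32) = (n - 5)*(n - 4)*(n^3 + n^2 - 10*n + 8) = (n - 5)*(n - 4)*(n + 4)*(n^2 - 3*n + 2) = (n - 5)*(n - 4)*(n - 2)*(n + 4)*(n - 1)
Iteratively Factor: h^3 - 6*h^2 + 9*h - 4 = (h - 1)*(h^2 - 5*h + 4) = (h - 4)*(h - 1)*(h - 1)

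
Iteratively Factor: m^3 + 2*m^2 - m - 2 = (m + 2)*(m^2 - 1) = (m - 1)*(m + 2)*(m + 1)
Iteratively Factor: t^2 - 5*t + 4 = (t - 1)*(t - 4)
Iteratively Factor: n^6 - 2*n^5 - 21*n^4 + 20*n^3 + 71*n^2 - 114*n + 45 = (n - 1)*(n^5 - n^4 - 22*n^3 - 2*n^2 + 69*n - 45) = (n - 1)*(n + 3)*(n^4 - 4*n^3 - 10*n^2 + 28*n - 15) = (n - 1)*(n + 3)^2*(n^3 - 7*n^2 + 11*n - 5) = (n - 1)^2*(n + 3)^2*(n^2 - 6*n + 5) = (n - 5)*(n - 1)^2*(n + 3)^2*(n - 1)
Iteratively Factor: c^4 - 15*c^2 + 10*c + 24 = (c + 4)*(c^3 - 4*c^2 + c + 6) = (c + 1)*(c + 4)*(c^2 - 5*c + 6) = (c - 2)*(c + 1)*(c + 4)*(c - 3)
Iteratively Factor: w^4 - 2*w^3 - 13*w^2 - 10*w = (w)*(w^3 - 2*w^2 - 13*w - 10) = w*(w + 2)*(w^2 - 4*w - 5) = w*(w - 5)*(w + 2)*(w + 1)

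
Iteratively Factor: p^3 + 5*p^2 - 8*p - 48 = (p - 3)*(p^2 + 8*p + 16) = (p - 3)*(p + 4)*(p + 4)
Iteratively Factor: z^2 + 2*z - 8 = (z + 4)*(z - 2)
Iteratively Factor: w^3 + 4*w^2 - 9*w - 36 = (w + 4)*(w^2 - 9) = (w - 3)*(w + 4)*(w + 3)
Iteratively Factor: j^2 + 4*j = (j + 4)*(j)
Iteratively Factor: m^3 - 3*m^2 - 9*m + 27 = (m - 3)*(m^2 - 9) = (m - 3)^2*(m + 3)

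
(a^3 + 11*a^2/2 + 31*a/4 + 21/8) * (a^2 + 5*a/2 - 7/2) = a^5 + 8*a^4 + 18*a^3 + 11*a^2/4 - 329*a/16 - 147/16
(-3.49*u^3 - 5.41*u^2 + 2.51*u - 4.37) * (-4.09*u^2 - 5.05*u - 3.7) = 14.2741*u^5 + 39.7514*u^4 + 29.9676*u^3 + 25.2148*u^2 + 12.7815*u + 16.169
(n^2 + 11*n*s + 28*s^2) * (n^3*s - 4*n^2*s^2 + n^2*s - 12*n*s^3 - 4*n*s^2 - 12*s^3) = n^5*s + 7*n^4*s^2 + n^4*s - 28*n^3*s^3 + 7*n^3*s^2 - 244*n^2*s^4 - 28*n^2*s^3 - 336*n*s^5 - 244*n*s^4 - 336*s^5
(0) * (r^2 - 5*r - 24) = 0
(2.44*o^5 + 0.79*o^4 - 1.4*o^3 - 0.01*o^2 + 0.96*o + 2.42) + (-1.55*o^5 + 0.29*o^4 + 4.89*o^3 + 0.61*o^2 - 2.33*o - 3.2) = 0.89*o^5 + 1.08*o^4 + 3.49*o^3 + 0.6*o^2 - 1.37*o - 0.78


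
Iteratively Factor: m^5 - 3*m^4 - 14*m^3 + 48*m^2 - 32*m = (m - 2)*(m^4 - m^3 - 16*m^2 + 16*m) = m*(m - 2)*(m^3 - m^2 - 16*m + 16) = m*(m - 4)*(m - 2)*(m^2 + 3*m - 4) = m*(m - 4)*(m - 2)*(m + 4)*(m - 1)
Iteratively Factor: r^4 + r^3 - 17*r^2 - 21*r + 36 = (r + 3)*(r^3 - 2*r^2 - 11*r + 12) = (r + 3)^2*(r^2 - 5*r + 4) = (r - 4)*(r + 3)^2*(r - 1)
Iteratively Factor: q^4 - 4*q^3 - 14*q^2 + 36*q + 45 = (q + 3)*(q^3 - 7*q^2 + 7*q + 15) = (q + 1)*(q + 3)*(q^2 - 8*q + 15) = (q - 3)*(q + 1)*(q + 3)*(q - 5)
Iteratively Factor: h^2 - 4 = (h + 2)*(h - 2)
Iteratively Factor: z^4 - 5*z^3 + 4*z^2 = (z)*(z^3 - 5*z^2 + 4*z) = z*(z - 4)*(z^2 - z) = z*(z - 4)*(z - 1)*(z)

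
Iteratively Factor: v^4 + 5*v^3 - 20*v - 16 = (v + 4)*(v^3 + v^2 - 4*v - 4) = (v + 1)*(v + 4)*(v^2 - 4) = (v + 1)*(v + 2)*(v + 4)*(v - 2)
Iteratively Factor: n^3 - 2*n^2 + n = (n - 1)*(n^2 - n) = (n - 1)^2*(n)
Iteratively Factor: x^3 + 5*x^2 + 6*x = (x + 2)*(x^2 + 3*x) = (x + 2)*(x + 3)*(x)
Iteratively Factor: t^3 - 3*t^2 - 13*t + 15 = (t - 5)*(t^2 + 2*t - 3) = (t - 5)*(t + 3)*(t - 1)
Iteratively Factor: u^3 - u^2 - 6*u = (u + 2)*(u^2 - 3*u) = (u - 3)*(u + 2)*(u)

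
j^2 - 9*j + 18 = (j - 6)*(j - 3)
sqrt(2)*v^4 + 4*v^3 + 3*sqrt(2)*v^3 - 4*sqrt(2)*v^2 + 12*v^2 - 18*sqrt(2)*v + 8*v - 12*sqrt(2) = (v + 2)*(v - sqrt(2))*(v + 3*sqrt(2))*(sqrt(2)*v + sqrt(2))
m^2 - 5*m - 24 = (m - 8)*(m + 3)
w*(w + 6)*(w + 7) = w^3 + 13*w^2 + 42*w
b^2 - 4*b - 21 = (b - 7)*(b + 3)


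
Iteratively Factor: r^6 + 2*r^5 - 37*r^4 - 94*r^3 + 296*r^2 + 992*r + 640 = (r - 5)*(r^5 + 7*r^4 - 2*r^3 - 104*r^2 - 224*r - 128) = (r - 5)*(r + 1)*(r^4 + 6*r^3 - 8*r^2 - 96*r - 128) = (r - 5)*(r + 1)*(r + 4)*(r^3 + 2*r^2 - 16*r - 32) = (r - 5)*(r + 1)*(r + 4)^2*(r^2 - 2*r - 8) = (r - 5)*(r + 1)*(r + 2)*(r + 4)^2*(r - 4)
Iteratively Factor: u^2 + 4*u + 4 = (u + 2)*(u + 2)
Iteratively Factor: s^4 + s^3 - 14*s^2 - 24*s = (s - 4)*(s^3 + 5*s^2 + 6*s) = (s - 4)*(s + 2)*(s^2 + 3*s) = s*(s - 4)*(s + 2)*(s + 3)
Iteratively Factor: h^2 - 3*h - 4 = (h + 1)*(h - 4)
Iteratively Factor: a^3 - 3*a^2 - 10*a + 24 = (a - 4)*(a^2 + a - 6) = (a - 4)*(a + 3)*(a - 2)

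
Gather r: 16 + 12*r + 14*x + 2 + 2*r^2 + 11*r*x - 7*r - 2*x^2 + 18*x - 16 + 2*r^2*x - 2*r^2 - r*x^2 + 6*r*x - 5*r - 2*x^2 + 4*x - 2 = 2*r^2*x + r*(-x^2 + 17*x) - 4*x^2 + 36*x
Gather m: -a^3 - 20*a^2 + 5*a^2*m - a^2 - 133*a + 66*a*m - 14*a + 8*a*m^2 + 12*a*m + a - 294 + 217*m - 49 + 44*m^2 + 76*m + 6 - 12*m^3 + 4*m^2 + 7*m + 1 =-a^3 - 21*a^2 - 146*a - 12*m^3 + m^2*(8*a + 48) + m*(5*a^2 + 78*a + 300) - 336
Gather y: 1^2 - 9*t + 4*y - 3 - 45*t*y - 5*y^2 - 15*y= -9*t - 5*y^2 + y*(-45*t - 11) - 2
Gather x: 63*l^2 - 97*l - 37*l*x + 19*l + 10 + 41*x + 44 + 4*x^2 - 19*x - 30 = 63*l^2 - 78*l + 4*x^2 + x*(22 - 37*l) + 24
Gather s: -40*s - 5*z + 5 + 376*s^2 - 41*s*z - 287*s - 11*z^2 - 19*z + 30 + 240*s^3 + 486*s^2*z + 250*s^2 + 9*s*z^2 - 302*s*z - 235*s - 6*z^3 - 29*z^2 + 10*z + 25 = 240*s^3 + s^2*(486*z + 626) + s*(9*z^2 - 343*z - 562) - 6*z^3 - 40*z^2 - 14*z + 60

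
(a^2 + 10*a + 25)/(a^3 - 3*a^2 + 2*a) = (a^2 + 10*a + 25)/(a*(a^2 - 3*a + 2))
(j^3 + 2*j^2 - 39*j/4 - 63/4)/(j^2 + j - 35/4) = (2*j^2 - 3*j - 9)/(2*j - 5)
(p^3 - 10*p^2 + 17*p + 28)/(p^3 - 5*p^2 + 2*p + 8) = (p - 7)/(p - 2)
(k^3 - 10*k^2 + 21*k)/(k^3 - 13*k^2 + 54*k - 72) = k*(k - 7)/(k^2 - 10*k + 24)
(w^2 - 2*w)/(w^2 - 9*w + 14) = w/(w - 7)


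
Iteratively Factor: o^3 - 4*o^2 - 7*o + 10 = (o + 2)*(o^2 - 6*o + 5) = (o - 5)*(o + 2)*(o - 1)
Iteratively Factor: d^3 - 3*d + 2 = (d - 1)*(d^2 + d - 2) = (d - 1)*(d + 2)*(d - 1)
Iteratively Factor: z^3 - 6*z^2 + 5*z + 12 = (z + 1)*(z^2 - 7*z + 12) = (z - 3)*(z + 1)*(z - 4)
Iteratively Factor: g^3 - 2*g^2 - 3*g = (g + 1)*(g^2 - 3*g) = (g - 3)*(g + 1)*(g)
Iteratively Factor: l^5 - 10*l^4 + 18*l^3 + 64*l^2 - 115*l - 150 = (l - 3)*(l^4 - 7*l^3 - 3*l^2 + 55*l + 50) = (l - 3)*(l + 1)*(l^3 - 8*l^2 + 5*l + 50) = (l - 3)*(l + 1)*(l + 2)*(l^2 - 10*l + 25) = (l - 5)*(l - 3)*(l + 1)*(l + 2)*(l - 5)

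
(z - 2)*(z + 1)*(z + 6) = z^3 + 5*z^2 - 8*z - 12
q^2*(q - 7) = q^3 - 7*q^2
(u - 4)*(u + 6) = u^2 + 2*u - 24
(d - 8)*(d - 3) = d^2 - 11*d + 24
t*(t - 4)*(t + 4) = t^3 - 16*t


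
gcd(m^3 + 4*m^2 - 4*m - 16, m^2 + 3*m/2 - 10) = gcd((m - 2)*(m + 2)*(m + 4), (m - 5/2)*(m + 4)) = m + 4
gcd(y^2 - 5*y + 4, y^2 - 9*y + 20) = y - 4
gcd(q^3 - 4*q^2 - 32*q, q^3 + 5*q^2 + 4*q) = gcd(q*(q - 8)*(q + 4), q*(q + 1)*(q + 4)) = q^2 + 4*q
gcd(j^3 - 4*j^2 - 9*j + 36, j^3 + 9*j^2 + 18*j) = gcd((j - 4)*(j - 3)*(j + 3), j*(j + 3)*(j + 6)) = j + 3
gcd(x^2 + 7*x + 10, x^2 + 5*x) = x + 5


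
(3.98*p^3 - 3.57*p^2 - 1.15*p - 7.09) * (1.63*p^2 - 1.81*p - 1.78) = 6.4874*p^5 - 13.0229*p^4 - 2.4972*p^3 - 3.1206*p^2 + 14.8799*p + 12.6202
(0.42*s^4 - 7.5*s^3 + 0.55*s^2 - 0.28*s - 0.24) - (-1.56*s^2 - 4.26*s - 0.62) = 0.42*s^4 - 7.5*s^3 + 2.11*s^2 + 3.98*s + 0.38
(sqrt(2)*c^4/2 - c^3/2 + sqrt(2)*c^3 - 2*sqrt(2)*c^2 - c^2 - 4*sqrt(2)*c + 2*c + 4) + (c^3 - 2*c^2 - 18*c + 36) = sqrt(2)*c^4/2 + c^3/2 + sqrt(2)*c^3 - 3*c^2 - 2*sqrt(2)*c^2 - 16*c - 4*sqrt(2)*c + 40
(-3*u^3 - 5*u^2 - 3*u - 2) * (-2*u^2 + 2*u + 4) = 6*u^5 + 4*u^4 - 16*u^3 - 22*u^2 - 16*u - 8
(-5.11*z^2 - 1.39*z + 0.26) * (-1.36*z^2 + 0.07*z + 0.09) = 6.9496*z^4 + 1.5327*z^3 - 0.9108*z^2 - 0.1069*z + 0.0234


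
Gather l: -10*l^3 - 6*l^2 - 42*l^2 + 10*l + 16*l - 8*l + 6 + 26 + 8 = -10*l^3 - 48*l^2 + 18*l + 40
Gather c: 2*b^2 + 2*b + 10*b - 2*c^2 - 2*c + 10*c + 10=2*b^2 + 12*b - 2*c^2 + 8*c + 10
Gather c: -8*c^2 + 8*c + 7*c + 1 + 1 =-8*c^2 + 15*c + 2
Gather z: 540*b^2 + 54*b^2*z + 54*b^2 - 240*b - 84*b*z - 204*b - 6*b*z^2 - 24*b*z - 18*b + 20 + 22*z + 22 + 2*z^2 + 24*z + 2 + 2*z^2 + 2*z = 594*b^2 - 462*b + z^2*(4 - 6*b) + z*(54*b^2 - 108*b + 48) + 44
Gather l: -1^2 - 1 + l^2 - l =l^2 - l - 2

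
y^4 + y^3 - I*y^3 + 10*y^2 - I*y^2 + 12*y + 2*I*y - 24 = (y - 1)*(y + 2)*(y - 4*I)*(y + 3*I)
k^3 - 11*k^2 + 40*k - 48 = (k - 4)^2*(k - 3)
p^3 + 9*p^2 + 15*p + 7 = (p + 1)^2*(p + 7)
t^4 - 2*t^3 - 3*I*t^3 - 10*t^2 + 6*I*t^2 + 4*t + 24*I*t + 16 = (t - 4)*(t + 2)*(t - 2*I)*(t - I)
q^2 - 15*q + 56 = (q - 8)*(q - 7)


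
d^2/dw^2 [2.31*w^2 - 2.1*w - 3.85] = 4.62000000000000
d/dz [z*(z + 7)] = 2*z + 7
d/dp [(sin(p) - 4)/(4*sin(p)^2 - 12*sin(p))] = (-cos(p) + 8/tan(p) - 12*cos(p)/sin(p)^2)/(4*(sin(p) - 3)^2)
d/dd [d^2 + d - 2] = 2*d + 1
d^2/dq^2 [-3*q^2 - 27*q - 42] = -6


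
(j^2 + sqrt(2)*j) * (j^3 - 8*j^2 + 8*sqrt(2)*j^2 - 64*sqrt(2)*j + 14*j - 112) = j^5 - 8*j^4 + 9*sqrt(2)*j^4 - 72*sqrt(2)*j^3 + 30*j^3 - 240*j^2 + 14*sqrt(2)*j^2 - 112*sqrt(2)*j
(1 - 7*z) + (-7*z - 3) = -14*z - 2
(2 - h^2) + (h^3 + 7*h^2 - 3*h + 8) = h^3 + 6*h^2 - 3*h + 10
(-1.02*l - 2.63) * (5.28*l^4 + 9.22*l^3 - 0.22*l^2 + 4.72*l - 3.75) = -5.3856*l^5 - 23.2908*l^4 - 24.0242*l^3 - 4.2358*l^2 - 8.5886*l + 9.8625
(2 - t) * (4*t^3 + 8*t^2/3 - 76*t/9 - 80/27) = -4*t^4 + 16*t^3/3 + 124*t^2/9 - 376*t/27 - 160/27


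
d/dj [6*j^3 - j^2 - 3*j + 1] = 18*j^2 - 2*j - 3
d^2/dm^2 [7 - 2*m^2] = -4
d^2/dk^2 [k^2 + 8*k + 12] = 2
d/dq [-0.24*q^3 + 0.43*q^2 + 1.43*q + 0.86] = -0.72*q^2 + 0.86*q + 1.43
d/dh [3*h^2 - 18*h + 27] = 6*h - 18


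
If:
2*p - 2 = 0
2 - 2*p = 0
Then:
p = 1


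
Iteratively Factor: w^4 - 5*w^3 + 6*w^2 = (w)*(w^3 - 5*w^2 + 6*w) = w*(w - 2)*(w^2 - 3*w) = w*(w - 3)*(w - 2)*(w)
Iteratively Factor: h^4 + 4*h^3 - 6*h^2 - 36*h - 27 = (h + 1)*(h^3 + 3*h^2 - 9*h - 27) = (h - 3)*(h + 1)*(h^2 + 6*h + 9) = (h - 3)*(h + 1)*(h + 3)*(h + 3)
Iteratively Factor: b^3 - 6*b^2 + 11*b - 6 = (b - 2)*(b^2 - 4*b + 3) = (b - 2)*(b - 1)*(b - 3)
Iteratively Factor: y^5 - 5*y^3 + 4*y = (y - 2)*(y^4 + 2*y^3 - y^2 - 2*y) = (y - 2)*(y - 1)*(y^3 + 3*y^2 + 2*y) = (y - 2)*(y - 1)*(y + 1)*(y^2 + 2*y) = (y - 2)*(y - 1)*(y + 1)*(y + 2)*(y)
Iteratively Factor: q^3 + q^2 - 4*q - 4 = (q + 1)*(q^2 - 4) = (q - 2)*(q + 1)*(q + 2)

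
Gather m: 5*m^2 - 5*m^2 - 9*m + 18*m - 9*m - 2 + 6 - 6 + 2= 0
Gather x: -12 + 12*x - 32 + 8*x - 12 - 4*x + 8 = 16*x - 48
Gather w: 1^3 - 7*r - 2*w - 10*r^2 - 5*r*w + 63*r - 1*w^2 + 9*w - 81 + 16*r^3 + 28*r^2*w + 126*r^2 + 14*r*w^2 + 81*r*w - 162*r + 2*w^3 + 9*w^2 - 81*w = 16*r^3 + 116*r^2 - 106*r + 2*w^3 + w^2*(14*r + 8) + w*(28*r^2 + 76*r - 74) - 80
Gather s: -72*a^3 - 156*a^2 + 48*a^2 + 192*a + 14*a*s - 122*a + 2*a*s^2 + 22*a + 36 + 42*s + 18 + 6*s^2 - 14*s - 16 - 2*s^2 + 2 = -72*a^3 - 108*a^2 + 92*a + s^2*(2*a + 4) + s*(14*a + 28) + 40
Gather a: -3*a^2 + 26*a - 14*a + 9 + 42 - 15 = -3*a^2 + 12*a + 36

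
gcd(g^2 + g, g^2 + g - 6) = 1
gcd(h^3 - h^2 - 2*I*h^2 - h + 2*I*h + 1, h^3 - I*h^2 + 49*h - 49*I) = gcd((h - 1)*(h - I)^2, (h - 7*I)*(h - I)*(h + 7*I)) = h - I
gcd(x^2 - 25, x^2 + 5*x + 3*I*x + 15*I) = x + 5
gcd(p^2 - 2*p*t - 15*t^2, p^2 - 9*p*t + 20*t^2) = p - 5*t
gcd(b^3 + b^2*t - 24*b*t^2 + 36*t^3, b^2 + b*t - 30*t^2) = b + 6*t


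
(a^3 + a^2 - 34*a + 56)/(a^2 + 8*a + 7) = (a^2 - 6*a + 8)/(a + 1)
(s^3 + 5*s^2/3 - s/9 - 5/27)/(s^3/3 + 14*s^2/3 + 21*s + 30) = (27*s^3 + 45*s^2 - 3*s - 5)/(9*(s^3 + 14*s^2 + 63*s + 90))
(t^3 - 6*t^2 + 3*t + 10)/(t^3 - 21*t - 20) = (t - 2)/(t + 4)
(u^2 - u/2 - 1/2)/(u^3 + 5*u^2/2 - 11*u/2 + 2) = (2*u + 1)/(2*u^2 + 7*u - 4)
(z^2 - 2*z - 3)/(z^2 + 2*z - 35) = (z^2 - 2*z - 3)/(z^2 + 2*z - 35)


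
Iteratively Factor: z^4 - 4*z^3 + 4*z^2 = (z)*(z^3 - 4*z^2 + 4*z) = z^2*(z^2 - 4*z + 4) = z^2*(z - 2)*(z - 2)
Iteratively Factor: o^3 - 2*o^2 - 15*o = (o + 3)*(o^2 - 5*o) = o*(o + 3)*(o - 5)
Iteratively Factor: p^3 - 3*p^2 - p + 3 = (p + 1)*(p^2 - 4*p + 3) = (p - 3)*(p + 1)*(p - 1)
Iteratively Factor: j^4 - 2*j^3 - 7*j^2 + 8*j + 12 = (j + 1)*(j^3 - 3*j^2 - 4*j + 12) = (j - 2)*(j + 1)*(j^2 - j - 6) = (j - 3)*(j - 2)*(j + 1)*(j + 2)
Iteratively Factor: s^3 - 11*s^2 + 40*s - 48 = (s - 4)*(s^2 - 7*s + 12) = (s - 4)^2*(s - 3)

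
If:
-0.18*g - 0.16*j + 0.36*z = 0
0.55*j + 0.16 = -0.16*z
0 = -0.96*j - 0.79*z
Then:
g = 1.49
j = -0.45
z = 0.55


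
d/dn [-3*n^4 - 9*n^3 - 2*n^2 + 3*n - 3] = -12*n^3 - 27*n^2 - 4*n + 3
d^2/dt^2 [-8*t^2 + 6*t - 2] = -16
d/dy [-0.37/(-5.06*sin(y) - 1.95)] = -1.8722*cos(y)/(5.06*sin(y) + 1.95)^2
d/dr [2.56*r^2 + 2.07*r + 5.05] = 5.12*r + 2.07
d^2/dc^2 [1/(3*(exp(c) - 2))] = (exp(c) + 2)*exp(c)/(3*(exp(c) - 2)^3)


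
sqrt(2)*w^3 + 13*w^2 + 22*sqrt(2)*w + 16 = (w + 2*sqrt(2))*(w + 4*sqrt(2))*(sqrt(2)*w + 1)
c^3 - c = c*(c - 1)*(c + 1)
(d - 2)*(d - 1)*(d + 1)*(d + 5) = d^4 + 3*d^3 - 11*d^2 - 3*d + 10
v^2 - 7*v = v*(v - 7)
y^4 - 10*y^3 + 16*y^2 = y^2*(y - 8)*(y - 2)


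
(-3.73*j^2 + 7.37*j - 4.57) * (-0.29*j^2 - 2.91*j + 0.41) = 1.0817*j^4 + 8.717*j^3 - 21.6507*j^2 + 16.3204*j - 1.8737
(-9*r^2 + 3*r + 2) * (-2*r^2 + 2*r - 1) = 18*r^4 - 24*r^3 + 11*r^2 + r - 2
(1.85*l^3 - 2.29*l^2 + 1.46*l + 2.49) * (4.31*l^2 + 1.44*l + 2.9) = 7.9735*l^5 - 7.2059*l^4 + 8.36*l^3 + 6.1933*l^2 + 7.8196*l + 7.221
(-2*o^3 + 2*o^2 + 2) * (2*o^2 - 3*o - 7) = -4*o^5 + 10*o^4 + 8*o^3 - 10*o^2 - 6*o - 14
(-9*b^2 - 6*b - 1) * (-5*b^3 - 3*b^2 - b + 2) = 45*b^5 + 57*b^4 + 32*b^3 - 9*b^2 - 11*b - 2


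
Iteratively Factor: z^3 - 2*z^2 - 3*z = (z)*(z^2 - 2*z - 3) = z*(z - 3)*(z + 1)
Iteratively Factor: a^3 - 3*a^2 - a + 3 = (a + 1)*(a^2 - 4*a + 3) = (a - 3)*(a + 1)*(a - 1)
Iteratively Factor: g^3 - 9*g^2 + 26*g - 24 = (g - 4)*(g^2 - 5*g + 6) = (g - 4)*(g - 2)*(g - 3)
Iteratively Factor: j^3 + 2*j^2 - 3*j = (j)*(j^2 + 2*j - 3) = j*(j - 1)*(j + 3)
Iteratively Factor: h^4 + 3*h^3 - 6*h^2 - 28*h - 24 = (h - 3)*(h^3 + 6*h^2 + 12*h + 8) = (h - 3)*(h + 2)*(h^2 + 4*h + 4) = (h - 3)*(h + 2)^2*(h + 2)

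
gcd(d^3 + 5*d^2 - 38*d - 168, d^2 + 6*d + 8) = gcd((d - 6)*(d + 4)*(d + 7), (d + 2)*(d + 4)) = d + 4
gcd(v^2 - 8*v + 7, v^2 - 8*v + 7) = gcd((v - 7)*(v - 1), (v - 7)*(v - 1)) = v^2 - 8*v + 7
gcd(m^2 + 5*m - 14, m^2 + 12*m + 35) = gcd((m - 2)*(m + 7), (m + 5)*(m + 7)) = m + 7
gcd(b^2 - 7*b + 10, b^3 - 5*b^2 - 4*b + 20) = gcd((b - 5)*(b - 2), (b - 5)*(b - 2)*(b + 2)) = b^2 - 7*b + 10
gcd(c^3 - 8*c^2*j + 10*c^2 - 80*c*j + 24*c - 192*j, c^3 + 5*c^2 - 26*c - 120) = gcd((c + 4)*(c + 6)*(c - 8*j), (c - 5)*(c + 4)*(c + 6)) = c^2 + 10*c + 24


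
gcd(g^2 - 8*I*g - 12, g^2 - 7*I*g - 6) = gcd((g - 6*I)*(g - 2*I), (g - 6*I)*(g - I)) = g - 6*I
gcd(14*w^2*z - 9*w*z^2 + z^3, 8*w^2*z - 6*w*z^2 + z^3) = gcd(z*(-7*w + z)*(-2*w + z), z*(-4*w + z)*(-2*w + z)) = -2*w*z + z^2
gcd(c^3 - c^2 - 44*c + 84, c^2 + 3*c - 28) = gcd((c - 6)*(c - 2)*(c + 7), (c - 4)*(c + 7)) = c + 7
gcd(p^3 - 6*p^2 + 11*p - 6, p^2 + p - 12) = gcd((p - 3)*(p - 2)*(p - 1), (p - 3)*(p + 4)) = p - 3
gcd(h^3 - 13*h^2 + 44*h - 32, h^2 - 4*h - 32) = h - 8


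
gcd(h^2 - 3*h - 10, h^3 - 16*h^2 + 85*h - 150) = h - 5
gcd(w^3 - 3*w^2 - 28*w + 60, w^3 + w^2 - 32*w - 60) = w^2 - w - 30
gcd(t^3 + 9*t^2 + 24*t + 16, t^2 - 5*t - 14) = 1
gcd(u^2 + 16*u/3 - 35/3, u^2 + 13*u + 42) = u + 7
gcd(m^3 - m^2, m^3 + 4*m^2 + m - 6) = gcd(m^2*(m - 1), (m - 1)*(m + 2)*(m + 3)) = m - 1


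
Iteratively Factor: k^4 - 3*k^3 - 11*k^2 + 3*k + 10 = (k + 2)*(k^3 - 5*k^2 - k + 5) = (k - 5)*(k + 2)*(k^2 - 1) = (k - 5)*(k + 1)*(k + 2)*(k - 1)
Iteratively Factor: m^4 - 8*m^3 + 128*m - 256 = (m - 4)*(m^3 - 4*m^2 - 16*m + 64) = (m - 4)^2*(m^2 - 16) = (m - 4)^3*(m + 4)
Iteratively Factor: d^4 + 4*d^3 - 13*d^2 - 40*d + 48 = (d - 3)*(d^3 + 7*d^2 + 8*d - 16) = (d - 3)*(d - 1)*(d^2 + 8*d + 16) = (d - 3)*(d - 1)*(d + 4)*(d + 4)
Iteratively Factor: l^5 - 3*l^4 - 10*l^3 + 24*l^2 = (l - 4)*(l^4 + l^3 - 6*l^2) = (l - 4)*(l + 3)*(l^3 - 2*l^2) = l*(l - 4)*(l + 3)*(l^2 - 2*l) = l*(l - 4)*(l - 2)*(l + 3)*(l)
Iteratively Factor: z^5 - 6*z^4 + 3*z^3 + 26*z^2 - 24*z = (z + 2)*(z^4 - 8*z^3 + 19*z^2 - 12*z) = z*(z + 2)*(z^3 - 8*z^2 + 19*z - 12) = z*(z - 1)*(z + 2)*(z^2 - 7*z + 12) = z*(z - 3)*(z - 1)*(z + 2)*(z - 4)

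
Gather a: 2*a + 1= 2*a + 1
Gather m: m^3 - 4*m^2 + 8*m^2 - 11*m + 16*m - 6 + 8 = m^3 + 4*m^2 + 5*m + 2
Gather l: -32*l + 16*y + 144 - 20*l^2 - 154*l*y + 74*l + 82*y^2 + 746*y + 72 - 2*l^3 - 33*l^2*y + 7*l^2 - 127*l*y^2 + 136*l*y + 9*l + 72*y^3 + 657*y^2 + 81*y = -2*l^3 + l^2*(-33*y - 13) + l*(-127*y^2 - 18*y + 51) + 72*y^3 + 739*y^2 + 843*y + 216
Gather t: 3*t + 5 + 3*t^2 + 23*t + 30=3*t^2 + 26*t + 35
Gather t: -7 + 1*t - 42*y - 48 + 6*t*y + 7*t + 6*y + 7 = t*(6*y + 8) - 36*y - 48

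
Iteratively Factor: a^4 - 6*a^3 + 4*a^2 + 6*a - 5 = (a - 1)*(a^3 - 5*a^2 - a + 5) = (a - 5)*(a - 1)*(a^2 - 1) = (a - 5)*(a - 1)*(a + 1)*(a - 1)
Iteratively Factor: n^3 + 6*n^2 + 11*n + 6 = (n + 3)*(n^2 + 3*n + 2) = (n + 1)*(n + 3)*(n + 2)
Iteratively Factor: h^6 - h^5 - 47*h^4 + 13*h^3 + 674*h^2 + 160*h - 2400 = (h + 4)*(h^5 - 5*h^4 - 27*h^3 + 121*h^2 + 190*h - 600) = (h - 2)*(h + 4)*(h^4 - 3*h^3 - 33*h^2 + 55*h + 300) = (h - 2)*(h + 3)*(h + 4)*(h^3 - 6*h^2 - 15*h + 100) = (h - 2)*(h + 3)*(h + 4)^2*(h^2 - 10*h + 25) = (h - 5)*(h - 2)*(h + 3)*(h + 4)^2*(h - 5)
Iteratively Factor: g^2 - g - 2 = (g + 1)*(g - 2)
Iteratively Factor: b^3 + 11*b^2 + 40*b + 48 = (b + 4)*(b^2 + 7*b + 12) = (b + 3)*(b + 4)*(b + 4)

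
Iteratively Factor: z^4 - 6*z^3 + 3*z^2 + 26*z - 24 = (z - 4)*(z^3 - 2*z^2 - 5*z + 6) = (z - 4)*(z - 1)*(z^2 - z - 6) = (z - 4)*(z - 1)*(z + 2)*(z - 3)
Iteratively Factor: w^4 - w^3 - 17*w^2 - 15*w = (w - 5)*(w^3 + 4*w^2 + 3*w) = (w - 5)*(w + 1)*(w^2 + 3*w) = w*(w - 5)*(w + 1)*(w + 3)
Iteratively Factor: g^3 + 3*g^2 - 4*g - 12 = (g + 2)*(g^2 + g - 6) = (g - 2)*(g + 2)*(g + 3)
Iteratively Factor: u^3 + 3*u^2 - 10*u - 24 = (u + 4)*(u^2 - u - 6) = (u - 3)*(u + 4)*(u + 2)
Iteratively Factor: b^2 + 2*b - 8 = (b - 2)*(b + 4)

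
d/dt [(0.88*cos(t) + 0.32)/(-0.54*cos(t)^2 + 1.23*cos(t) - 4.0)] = (-0.4752*cos(t)^2 - 0.3456*cos(t) + 3.9136)*sin(t)/(0.2916*cos(t)^4 - 1.3284*cos(t)^3 + 5.8329*cos(t)^2 - 9.84*cos(t) + 16.0)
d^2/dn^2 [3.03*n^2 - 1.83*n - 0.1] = 6.06000000000000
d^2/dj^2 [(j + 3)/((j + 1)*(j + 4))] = 2*(j^3 + 9*j^2 + 33*j + 43)/(j^6 + 15*j^5 + 87*j^4 + 245*j^3 + 348*j^2 + 240*j + 64)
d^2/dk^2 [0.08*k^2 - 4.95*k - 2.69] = 0.160000000000000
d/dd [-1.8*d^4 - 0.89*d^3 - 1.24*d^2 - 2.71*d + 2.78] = -7.2*d^3 - 2.67*d^2 - 2.48*d - 2.71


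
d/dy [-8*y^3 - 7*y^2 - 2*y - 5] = -24*y^2 - 14*y - 2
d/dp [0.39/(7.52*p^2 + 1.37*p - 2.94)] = (-5.8656*p - 0.5343)/(7.52*p^2 + 1.37*p - 2.94)^2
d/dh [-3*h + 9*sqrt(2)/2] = -3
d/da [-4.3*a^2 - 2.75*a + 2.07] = -8.6*a - 2.75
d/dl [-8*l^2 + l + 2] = 1 - 16*l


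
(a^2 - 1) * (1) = a^2 - 1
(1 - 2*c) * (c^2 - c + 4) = -2*c^3 + 3*c^2 - 9*c + 4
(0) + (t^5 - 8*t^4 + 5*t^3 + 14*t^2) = t^5 - 8*t^4 + 5*t^3 + 14*t^2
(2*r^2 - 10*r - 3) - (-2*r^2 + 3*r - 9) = 4*r^2 - 13*r + 6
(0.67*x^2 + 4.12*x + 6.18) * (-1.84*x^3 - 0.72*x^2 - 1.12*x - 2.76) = -1.2328*x^5 - 8.0632*x^4 - 15.088*x^3 - 10.9132*x^2 - 18.2928*x - 17.0568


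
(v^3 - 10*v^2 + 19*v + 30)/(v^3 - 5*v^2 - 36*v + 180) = (v + 1)/(v + 6)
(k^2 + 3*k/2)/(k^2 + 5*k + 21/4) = 2*k/(2*k + 7)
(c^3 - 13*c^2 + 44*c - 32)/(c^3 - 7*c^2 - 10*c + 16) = (c - 4)/(c + 2)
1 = 1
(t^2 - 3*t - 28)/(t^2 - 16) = (t - 7)/(t - 4)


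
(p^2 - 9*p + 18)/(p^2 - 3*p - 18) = (p - 3)/(p + 3)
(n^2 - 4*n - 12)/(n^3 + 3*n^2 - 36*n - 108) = (n + 2)/(n^2 + 9*n + 18)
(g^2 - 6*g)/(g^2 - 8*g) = (g - 6)/(g - 8)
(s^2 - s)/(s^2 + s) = (s - 1)/(s + 1)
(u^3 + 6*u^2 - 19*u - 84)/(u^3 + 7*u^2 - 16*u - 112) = (u + 3)/(u + 4)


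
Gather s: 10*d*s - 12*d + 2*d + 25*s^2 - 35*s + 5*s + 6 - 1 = -10*d + 25*s^2 + s*(10*d - 30) + 5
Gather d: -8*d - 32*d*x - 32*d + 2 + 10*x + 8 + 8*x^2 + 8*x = d*(-32*x - 40) + 8*x^2 + 18*x + 10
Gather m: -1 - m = -m - 1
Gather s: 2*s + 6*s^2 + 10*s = 6*s^2 + 12*s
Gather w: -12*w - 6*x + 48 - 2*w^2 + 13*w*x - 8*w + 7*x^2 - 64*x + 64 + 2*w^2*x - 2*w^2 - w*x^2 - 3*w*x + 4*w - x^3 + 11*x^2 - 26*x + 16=w^2*(2*x - 4) + w*(-x^2 + 10*x - 16) - x^3 + 18*x^2 - 96*x + 128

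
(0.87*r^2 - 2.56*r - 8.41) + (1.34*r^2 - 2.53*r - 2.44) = 2.21*r^2 - 5.09*r - 10.85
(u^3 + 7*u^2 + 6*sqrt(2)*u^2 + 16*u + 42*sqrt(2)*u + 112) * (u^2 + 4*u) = u^5 + 6*sqrt(2)*u^4 + 11*u^4 + 44*u^3 + 66*sqrt(2)*u^3 + 176*u^2 + 168*sqrt(2)*u^2 + 448*u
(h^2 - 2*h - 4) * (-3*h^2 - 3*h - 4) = -3*h^4 + 3*h^3 + 14*h^2 + 20*h + 16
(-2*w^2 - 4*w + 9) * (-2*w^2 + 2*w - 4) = 4*w^4 + 4*w^3 - 18*w^2 + 34*w - 36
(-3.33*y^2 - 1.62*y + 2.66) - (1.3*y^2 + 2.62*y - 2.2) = -4.63*y^2 - 4.24*y + 4.86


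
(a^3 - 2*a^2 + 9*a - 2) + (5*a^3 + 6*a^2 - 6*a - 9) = 6*a^3 + 4*a^2 + 3*a - 11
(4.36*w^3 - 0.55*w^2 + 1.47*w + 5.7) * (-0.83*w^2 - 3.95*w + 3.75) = -3.6188*w^5 - 16.7655*w^4 + 17.3024*w^3 - 12.6*w^2 - 17.0025*w + 21.375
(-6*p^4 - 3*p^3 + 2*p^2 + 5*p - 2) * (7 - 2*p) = 12*p^5 - 36*p^4 - 25*p^3 + 4*p^2 + 39*p - 14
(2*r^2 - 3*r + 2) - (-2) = 2*r^2 - 3*r + 4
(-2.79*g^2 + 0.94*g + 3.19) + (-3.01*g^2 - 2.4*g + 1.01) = -5.8*g^2 - 1.46*g + 4.2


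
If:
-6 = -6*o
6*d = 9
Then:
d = 3/2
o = 1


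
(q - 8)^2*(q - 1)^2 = q^4 - 18*q^3 + 97*q^2 - 144*q + 64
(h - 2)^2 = h^2 - 4*h + 4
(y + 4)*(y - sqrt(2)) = y^2 - sqrt(2)*y + 4*y - 4*sqrt(2)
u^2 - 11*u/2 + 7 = (u - 7/2)*(u - 2)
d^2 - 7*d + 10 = (d - 5)*(d - 2)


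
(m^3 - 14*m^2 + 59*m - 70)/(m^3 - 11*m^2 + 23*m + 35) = (m - 2)/(m + 1)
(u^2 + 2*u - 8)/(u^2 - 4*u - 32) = (u - 2)/(u - 8)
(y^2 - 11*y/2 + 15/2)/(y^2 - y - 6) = (y - 5/2)/(y + 2)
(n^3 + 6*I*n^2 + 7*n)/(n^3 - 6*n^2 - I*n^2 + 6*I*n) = (n + 7*I)/(n - 6)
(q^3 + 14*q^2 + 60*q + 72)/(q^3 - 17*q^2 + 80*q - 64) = (q^3 + 14*q^2 + 60*q + 72)/(q^3 - 17*q^2 + 80*q - 64)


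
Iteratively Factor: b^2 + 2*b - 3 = (b + 3)*(b - 1)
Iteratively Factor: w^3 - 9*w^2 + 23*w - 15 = (w - 5)*(w^2 - 4*w + 3) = (w - 5)*(w - 3)*(w - 1)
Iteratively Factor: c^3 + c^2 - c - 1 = (c + 1)*(c^2 - 1) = (c - 1)*(c + 1)*(c + 1)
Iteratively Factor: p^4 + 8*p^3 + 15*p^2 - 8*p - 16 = (p + 4)*(p^3 + 4*p^2 - p - 4) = (p + 4)^2*(p^2 - 1) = (p + 1)*(p + 4)^2*(p - 1)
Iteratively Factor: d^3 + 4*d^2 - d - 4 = (d - 1)*(d^2 + 5*d + 4) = (d - 1)*(d + 4)*(d + 1)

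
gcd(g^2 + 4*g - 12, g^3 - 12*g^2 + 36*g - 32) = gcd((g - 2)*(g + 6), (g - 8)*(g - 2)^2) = g - 2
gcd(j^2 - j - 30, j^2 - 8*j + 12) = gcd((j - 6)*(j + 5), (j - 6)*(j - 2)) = j - 6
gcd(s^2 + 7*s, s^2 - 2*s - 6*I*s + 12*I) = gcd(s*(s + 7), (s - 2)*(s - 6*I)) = 1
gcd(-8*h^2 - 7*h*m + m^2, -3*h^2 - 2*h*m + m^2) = h + m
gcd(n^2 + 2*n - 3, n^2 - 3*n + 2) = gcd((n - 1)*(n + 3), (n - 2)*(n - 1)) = n - 1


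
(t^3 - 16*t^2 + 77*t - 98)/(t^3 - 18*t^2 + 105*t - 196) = (t - 2)/(t - 4)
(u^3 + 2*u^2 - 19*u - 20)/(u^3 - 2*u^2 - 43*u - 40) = (u - 4)/(u - 8)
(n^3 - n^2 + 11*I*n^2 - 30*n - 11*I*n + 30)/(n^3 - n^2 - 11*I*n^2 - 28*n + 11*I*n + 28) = (n^2 + 11*I*n - 30)/(n^2 - 11*I*n - 28)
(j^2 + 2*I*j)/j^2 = (j + 2*I)/j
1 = 1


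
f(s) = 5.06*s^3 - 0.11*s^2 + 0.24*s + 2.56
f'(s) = 15.18*s^2 - 0.22*s + 0.24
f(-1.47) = -14.10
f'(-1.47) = 33.37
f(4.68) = 519.94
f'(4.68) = 331.69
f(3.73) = 264.51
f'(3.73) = 210.62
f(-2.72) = -100.73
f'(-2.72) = 113.15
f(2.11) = 50.11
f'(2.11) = 67.36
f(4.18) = 371.20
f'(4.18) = 264.55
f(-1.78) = -26.75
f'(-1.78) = 48.73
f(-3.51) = -218.45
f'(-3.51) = 188.03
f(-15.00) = -17103.29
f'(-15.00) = 3419.04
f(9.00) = 3684.55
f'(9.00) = 1227.84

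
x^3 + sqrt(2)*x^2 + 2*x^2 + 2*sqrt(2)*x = x*(x + 2)*(x + sqrt(2))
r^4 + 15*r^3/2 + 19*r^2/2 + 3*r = r*(r + 1/2)*(r + 1)*(r + 6)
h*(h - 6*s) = h^2 - 6*h*s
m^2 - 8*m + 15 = (m - 5)*(m - 3)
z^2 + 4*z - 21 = (z - 3)*(z + 7)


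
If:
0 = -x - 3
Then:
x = -3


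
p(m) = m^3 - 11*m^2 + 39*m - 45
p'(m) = 3*m^2 - 22*m + 39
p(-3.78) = -403.60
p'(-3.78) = 165.03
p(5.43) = 2.54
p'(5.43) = 7.99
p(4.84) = -0.54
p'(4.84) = 2.80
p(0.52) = -27.55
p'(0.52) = 28.37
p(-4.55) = -544.37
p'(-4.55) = 201.21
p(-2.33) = -208.24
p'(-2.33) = 106.55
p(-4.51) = -536.36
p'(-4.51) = 199.24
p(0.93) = -17.44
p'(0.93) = 21.13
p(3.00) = 0.00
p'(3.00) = 0.00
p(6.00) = 9.00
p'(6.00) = 15.00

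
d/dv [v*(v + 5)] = 2*v + 5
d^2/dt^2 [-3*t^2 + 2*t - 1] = -6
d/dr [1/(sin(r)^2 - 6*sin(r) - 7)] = 2*(3 - sin(r))*cos(r)/((sin(r) - 7)^2*(sin(r) + 1)^2)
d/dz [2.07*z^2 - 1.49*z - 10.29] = 4.14*z - 1.49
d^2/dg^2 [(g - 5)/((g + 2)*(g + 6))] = 2*(g^3 - 15*g^2 - 156*g - 356)/(g^6 + 24*g^5 + 228*g^4 + 1088*g^3 + 2736*g^2 + 3456*g + 1728)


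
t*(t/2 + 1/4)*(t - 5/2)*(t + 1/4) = t^4/2 - 7*t^3/8 - 7*t^2/8 - 5*t/32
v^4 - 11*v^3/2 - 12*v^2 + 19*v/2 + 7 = (v - 7)*(v - 1)*(v + 1/2)*(v + 2)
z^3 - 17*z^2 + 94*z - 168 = (z - 7)*(z - 6)*(z - 4)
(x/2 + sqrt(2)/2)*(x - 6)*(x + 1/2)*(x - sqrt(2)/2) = x^4/2 - 11*x^3/4 + sqrt(2)*x^3/4 - 2*x^2 - 11*sqrt(2)*x^2/8 - 3*sqrt(2)*x/4 + 11*x/4 + 3/2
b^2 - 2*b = b*(b - 2)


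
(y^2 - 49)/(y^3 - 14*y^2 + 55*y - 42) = (y + 7)/(y^2 - 7*y + 6)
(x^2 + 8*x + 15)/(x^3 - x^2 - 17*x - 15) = (x + 5)/(x^2 - 4*x - 5)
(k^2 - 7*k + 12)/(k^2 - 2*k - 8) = (k - 3)/(k + 2)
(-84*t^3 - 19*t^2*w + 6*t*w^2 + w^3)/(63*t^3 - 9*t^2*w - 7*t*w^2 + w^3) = (-28*t^2 + 3*t*w + w^2)/(21*t^2 - 10*t*w + w^2)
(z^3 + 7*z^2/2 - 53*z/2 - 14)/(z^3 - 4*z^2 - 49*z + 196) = (z + 1/2)/(z - 7)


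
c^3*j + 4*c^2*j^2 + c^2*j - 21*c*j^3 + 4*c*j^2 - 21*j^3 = (c - 3*j)*(c + 7*j)*(c*j + j)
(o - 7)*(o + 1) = o^2 - 6*o - 7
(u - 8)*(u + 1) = u^2 - 7*u - 8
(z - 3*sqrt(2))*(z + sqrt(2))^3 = z^4 - 12*z^2 - 16*sqrt(2)*z - 12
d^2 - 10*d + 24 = (d - 6)*(d - 4)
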